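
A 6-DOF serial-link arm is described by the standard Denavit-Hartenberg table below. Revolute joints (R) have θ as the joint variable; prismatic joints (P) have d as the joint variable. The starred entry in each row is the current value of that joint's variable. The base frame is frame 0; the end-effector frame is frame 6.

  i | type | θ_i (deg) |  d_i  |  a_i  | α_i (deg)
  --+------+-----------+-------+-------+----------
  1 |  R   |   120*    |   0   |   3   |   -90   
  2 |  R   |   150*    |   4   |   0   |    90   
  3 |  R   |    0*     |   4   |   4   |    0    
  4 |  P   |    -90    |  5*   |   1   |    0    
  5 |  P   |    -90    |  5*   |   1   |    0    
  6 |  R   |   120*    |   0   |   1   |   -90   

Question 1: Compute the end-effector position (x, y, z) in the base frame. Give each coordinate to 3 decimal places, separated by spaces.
-5.333 4.968 -13.874

after link 1: o_1 = (-1.5000, 2.5981, 0.0000)
after link 2: o_2 = (-4.9641, 0.5981, 0.0000)
after link 3: o_3 = (-4.2321, -0.6699, -5.4641)
after link 4: o_4 = (-4.6160, 1.9952, -9.7942)
after link 5: o_5 = (-6.2990, 4.9103, -13.6244)
after link 6: o_6 = (-5.3325, 4.9683, -13.8744)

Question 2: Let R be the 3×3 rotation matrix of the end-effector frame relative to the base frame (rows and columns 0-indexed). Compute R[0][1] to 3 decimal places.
0.250

End-effector y-axis (col 1 of R) = (0.2500,-0.4330,0.8660)
R[0][1] = 0.2500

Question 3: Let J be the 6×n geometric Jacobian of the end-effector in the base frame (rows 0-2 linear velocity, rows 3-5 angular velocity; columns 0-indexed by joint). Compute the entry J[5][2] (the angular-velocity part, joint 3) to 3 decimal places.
-0.866

axis z_2 = (-0.2500,0.4330,-0.8660); lever o_n−o_2 = (-0.3684,4.3702,-13.8744)
cross product → J_v[:, 2] = (-2.2231,-3.1495,-0.9330)
J_ω[:, 2] = z_2
entry J[5][2] = -0.8660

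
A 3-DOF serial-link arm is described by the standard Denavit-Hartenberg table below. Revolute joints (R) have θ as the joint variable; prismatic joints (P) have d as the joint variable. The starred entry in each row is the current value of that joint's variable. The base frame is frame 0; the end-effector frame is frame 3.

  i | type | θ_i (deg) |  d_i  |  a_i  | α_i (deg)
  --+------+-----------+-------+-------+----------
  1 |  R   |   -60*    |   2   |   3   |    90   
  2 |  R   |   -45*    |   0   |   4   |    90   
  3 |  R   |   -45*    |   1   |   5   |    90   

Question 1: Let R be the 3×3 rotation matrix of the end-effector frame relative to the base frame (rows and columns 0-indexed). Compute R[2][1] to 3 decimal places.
End-effector y-axis (col 1 of R) = (-0.3536,0.6124,-0.7071)
R[2][1] = -0.7071

-0.707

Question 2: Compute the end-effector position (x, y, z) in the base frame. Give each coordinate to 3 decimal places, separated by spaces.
after link 1: o_1 = (1.5000, -2.5981, 2.0000)
after link 2: o_2 = (2.9142, -5.0476, -0.8284)
after link 3: o_3 = (6.8725, -4.8325, -4.0355)

6.873 -4.832 -4.036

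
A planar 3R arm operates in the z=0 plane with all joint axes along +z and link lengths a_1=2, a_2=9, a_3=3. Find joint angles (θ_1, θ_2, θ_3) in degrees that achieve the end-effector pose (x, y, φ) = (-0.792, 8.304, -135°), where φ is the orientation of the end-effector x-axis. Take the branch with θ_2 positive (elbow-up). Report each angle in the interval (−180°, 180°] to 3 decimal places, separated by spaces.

wrist centre = target − a_3·(cos φ, sin φ) = (1.3293, 10.4253)
cos θ_2 = (110.4544−2²−9²)/(2·2·9) = 0.7071; θ_2 = 45.0033° (elbow-up)
β = atan2(10.4253,1.3293) = 82.7335°; ψ = atan2(6.3643,8.3636) = 37.2695°
θ_1 = β − ψ = 45.4640°
θ_3 = φ − θ_1 − θ_2 = 134.5328° (wrapped to (-180°,180°])

45.464 45.003 134.533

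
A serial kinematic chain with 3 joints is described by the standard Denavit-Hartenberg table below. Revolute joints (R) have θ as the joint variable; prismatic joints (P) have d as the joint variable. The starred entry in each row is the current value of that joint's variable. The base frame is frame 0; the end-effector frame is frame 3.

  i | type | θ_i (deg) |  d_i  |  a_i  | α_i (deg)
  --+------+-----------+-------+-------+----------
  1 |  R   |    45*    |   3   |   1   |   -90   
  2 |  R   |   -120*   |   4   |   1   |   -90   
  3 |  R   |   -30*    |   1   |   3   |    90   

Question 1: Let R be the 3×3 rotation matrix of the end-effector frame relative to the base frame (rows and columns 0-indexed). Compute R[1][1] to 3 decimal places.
End-effector y-axis (col 1 of R) = (0.6124,0.6124,0.5000)
R[1][1] = 0.6124

0.612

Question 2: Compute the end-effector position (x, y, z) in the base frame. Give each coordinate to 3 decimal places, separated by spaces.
after link 1: o_1 = (0.7071, 0.7071, 3.0000)
after link 2: o_2 = (-2.4749, 3.1820, 3.8660)
after link 3: o_3 = (-3.8417, 3.9365, 6.6160)

-3.842 3.936 6.616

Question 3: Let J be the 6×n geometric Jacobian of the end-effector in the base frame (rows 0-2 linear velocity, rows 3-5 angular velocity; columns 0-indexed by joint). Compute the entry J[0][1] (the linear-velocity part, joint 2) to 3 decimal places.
2.557

axis z_1 = (-0.7071,0.7071,0.0000); lever o_n−o_1 = (-4.5488,3.2293,3.6160)
cross product → J_v[:, 1] = (2.5569,2.5569,0.9330)
J_ω[:, 1] = z_1
entry J[0][1] = 2.5569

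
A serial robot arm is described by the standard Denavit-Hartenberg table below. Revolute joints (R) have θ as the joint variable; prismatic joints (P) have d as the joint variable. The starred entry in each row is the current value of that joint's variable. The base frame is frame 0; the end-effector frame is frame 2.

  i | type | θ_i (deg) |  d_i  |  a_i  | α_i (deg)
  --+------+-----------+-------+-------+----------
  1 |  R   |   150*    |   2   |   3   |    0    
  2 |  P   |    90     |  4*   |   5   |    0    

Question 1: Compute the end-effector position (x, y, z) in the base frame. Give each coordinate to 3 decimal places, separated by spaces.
after link 1: o_1 = (-2.5981, 1.5000, 2.0000)
after link 2: o_2 = (-5.0981, -2.8301, 6.0000)

-5.098 -2.830 6.000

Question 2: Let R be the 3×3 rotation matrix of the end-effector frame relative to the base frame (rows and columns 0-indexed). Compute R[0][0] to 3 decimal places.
-0.500

End-effector x-axis (col 0 of R) = (-0.5000,-0.8660,0.0000)
R[0][0] = -0.5000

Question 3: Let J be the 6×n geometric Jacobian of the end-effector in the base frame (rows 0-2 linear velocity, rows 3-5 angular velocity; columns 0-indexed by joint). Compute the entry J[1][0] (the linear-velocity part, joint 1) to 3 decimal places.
-5.098

axis z_0 = ẑ; lever o_n−o_0 = (-5.0981,-2.8301,6.0000)
cross product → J_v[:, 0] = (2.8301,-5.0981,0.0000)
J_ω[:, 0] = z_0
entry J[1][0] = -5.0981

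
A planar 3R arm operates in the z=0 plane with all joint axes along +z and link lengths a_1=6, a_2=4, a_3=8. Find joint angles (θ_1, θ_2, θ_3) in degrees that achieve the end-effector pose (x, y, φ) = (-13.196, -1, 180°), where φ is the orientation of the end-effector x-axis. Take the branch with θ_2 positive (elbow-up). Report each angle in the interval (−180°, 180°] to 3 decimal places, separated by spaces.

wrist centre = target − a_3·(cos φ, sin φ) = (-5.1960, -1.0000)
cos θ_2 = (27.9984−6²−4²)/(2·6·4) = -0.5000; θ_2 = 120.0022° (elbow-up)
β = atan2(-1.0000,-5.1960) = -169.1063°; ψ = atan2(3.4640,3.9999) = 40.8937°
θ_1 = β − ψ = -210.0000°
θ_3 = φ − θ_1 − θ_2 = -90.0022° (wrapped to (-180°,180°])

150.000 120.002 -90.002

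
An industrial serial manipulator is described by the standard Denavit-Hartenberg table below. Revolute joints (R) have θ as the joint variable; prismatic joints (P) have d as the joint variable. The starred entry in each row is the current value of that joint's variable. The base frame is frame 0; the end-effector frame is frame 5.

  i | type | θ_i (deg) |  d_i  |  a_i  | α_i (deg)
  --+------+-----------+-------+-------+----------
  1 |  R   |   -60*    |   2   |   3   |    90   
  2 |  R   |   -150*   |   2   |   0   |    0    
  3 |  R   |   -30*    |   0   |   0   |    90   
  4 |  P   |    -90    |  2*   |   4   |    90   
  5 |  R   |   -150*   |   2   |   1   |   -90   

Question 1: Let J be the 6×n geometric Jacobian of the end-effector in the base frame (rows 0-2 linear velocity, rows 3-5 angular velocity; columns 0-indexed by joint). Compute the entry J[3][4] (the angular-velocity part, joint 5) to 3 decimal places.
axis z_4 = (0.5000,-0.8660,0.0000); lever o_n−o_4 = (0.2500,-2.1651,-0.5000)
cross product → J_v[:, 4] = (0.4330,0.2500,-0.8660)
J_ω[:, 4] = z_4
entry J[3][4] = 0.5000

0.500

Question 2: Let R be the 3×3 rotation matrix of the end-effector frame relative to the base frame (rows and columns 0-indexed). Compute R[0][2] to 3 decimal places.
0.433

End-effector z-axis (col 2 of R) = (0.4330,0.2500,-0.8660)
R[0][2] = 0.4330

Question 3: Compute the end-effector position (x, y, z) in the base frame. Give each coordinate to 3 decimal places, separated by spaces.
after link 1: o_1 = (1.5000, -2.5981, 2.0000)
after link 2: o_2 = (-0.2321, -3.5981, 2.0000)
after link 3: o_3 = (-0.2321, -3.5981, 2.0000)
after link 4: o_4 = (3.2321, -1.5981, 4.0000)
after link 5: o_5 = (3.4821, -3.7631, 3.5000)

3.482 -3.763 3.500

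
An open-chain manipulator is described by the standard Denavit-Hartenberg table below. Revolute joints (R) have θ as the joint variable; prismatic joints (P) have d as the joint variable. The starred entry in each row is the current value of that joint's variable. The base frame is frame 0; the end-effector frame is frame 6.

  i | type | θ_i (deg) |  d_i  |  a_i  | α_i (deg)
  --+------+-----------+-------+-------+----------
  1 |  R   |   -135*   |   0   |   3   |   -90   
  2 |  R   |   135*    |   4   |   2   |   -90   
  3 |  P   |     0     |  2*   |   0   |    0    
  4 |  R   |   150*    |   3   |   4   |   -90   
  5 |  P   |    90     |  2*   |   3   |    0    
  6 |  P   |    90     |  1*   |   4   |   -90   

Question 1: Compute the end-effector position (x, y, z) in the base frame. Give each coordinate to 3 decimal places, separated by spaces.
after link 1: o_1 = (-2.1213, -2.1213, 0.0000)
after link 2: o_2 = (1.7071, -3.9497, -1.4142)
after link 3: o_3 = (2.7071, -2.9497, 0.0000)
after link 4: o_4 = (1.0608, -1.7676, 4.5708)
after link 5: o_5 = (0.2856, -4.9923, 3.1566)
after link 6: o_6 = (3.7942, -5.5369, 1.0607)

3.794 -5.537 1.061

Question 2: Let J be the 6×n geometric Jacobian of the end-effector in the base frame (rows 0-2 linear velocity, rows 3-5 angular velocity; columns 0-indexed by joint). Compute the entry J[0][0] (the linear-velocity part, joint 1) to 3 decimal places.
5.537

axis z_0 = ẑ; lever o_n−o_0 = (3.7942,-5.5369,1.0607)
cross product → J_v[:, 0] = (5.5369,3.7942,-0.0000)
J_ω[:, 0] = z_0
entry J[0][0] = 5.5369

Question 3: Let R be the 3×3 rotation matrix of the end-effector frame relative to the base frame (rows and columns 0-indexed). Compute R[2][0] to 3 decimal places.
-0.612

End-effector x-axis (col 0 of R) = (0.7866,0.0795,-0.6124)
R[2][0] = -0.6124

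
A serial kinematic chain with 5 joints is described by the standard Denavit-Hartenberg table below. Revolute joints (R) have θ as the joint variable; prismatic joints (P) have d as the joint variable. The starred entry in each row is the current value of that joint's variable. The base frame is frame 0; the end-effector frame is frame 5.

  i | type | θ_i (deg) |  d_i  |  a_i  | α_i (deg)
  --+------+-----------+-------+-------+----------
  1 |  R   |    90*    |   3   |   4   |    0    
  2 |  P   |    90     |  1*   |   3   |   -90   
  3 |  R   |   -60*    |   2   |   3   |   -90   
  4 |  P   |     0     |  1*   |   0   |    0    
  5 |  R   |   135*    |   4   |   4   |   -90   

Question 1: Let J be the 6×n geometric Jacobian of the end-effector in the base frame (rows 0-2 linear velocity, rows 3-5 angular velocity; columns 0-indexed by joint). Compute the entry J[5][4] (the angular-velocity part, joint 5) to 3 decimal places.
-0.500

axis z_4 = (-0.8660,0.0000,-0.5000); lever o_n−o_4 = (-2.0499,2.8284,-4.4495)
cross product → J_v[:, 4] = (1.4142,-2.8284,-2.4495)
J_ω[:, 4] = z_4
entry J[5][4] = -0.5000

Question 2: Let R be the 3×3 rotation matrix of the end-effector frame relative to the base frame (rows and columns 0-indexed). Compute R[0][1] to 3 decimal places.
0.866

End-effector y-axis (col 1 of R) = (0.8660,-0.0000,0.5000)
R[0][1] = 0.8660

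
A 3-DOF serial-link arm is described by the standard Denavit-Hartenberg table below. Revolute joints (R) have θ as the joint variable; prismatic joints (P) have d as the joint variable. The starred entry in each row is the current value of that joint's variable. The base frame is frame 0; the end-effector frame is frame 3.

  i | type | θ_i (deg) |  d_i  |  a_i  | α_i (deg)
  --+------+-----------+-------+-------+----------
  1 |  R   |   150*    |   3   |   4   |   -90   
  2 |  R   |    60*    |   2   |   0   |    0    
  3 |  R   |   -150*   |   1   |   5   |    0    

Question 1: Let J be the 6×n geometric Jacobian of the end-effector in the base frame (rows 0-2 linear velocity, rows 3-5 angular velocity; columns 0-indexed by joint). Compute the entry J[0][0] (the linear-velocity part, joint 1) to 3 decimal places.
axis z_0 = ẑ; lever o_n−o_0 = (-4.9641,-0.5981,8.0000)
cross product → J_v[:, 0] = (0.5981,-4.9641,0.0000)
J_ω[:, 0] = z_0
entry J[0][0] = 0.5981

0.598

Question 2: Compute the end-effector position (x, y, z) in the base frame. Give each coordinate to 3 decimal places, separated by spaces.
-4.964 -0.598 8.000

after link 1: o_1 = (-3.4641, 2.0000, 3.0000)
after link 2: o_2 = (-4.4641, 0.2679, 3.0000)
after link 3: o_3 = (-4.9641, -0.5981, 8.0000)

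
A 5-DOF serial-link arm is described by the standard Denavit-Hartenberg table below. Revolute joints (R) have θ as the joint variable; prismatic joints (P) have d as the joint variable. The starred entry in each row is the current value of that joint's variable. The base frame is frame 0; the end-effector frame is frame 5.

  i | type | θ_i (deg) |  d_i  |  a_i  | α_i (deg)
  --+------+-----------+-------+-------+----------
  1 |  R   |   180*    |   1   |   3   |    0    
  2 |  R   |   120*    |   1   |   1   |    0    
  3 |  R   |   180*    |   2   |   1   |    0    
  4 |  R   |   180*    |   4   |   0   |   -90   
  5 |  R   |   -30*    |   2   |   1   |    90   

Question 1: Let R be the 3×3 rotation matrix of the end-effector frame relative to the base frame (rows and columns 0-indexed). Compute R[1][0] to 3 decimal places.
-0.750

End-effector x-axis (col 0 of R) = (0.4330,-0.7500,0.5000)
R[1][0] = -0.7500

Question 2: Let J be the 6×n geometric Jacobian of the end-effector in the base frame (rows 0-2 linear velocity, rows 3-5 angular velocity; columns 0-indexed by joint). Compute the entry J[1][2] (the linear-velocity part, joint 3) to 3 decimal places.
axis z_2 = (0.0000,0.0000,1.0000); lever o_n−o_2 = (1.6651,1.1160,6.5000)
cross product → J_v[:, 2] = (-1.1160,1.6651,0.0000)
J_ω[:, 2] = z_2
entry J[1][2] = 1.6651

1.665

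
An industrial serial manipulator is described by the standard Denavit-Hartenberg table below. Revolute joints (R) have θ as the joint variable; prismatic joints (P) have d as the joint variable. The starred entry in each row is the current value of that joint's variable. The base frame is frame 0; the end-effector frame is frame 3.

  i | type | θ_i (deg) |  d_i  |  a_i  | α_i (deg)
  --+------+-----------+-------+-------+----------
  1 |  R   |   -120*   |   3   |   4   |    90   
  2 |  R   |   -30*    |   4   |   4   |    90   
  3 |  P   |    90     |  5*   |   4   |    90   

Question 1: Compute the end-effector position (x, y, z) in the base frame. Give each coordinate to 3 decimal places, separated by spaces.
after link 1: o_1 = (-2.0000, -3.4641, 3.0000)
after link 2: o_2 = (-7.1962, -4.4641, 1.0000)
after link 3: o_3 = (-9.4103, -0.2990, -3.3301)

-9.410 -0.299 -3.330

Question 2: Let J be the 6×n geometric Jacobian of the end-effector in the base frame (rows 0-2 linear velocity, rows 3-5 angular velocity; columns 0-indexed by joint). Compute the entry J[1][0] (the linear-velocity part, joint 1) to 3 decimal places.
axis z_0 = ẑ; lever o_n−o_0 = (-9.4103,-0.2990,-3.3301)
cross product → J_v[:, 0] = (0.2990,-9.4103,0.0000)
J_ω[:, 0] = z_0
entry J[1][0] = -9.4103

-9.410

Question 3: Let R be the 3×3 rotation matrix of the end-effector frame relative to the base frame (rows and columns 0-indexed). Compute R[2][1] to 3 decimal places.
End-effector y-axis (col 1 of R) = (0.2500,0.4330,-0.8660)
R[2][1] = -0.8660

-0.866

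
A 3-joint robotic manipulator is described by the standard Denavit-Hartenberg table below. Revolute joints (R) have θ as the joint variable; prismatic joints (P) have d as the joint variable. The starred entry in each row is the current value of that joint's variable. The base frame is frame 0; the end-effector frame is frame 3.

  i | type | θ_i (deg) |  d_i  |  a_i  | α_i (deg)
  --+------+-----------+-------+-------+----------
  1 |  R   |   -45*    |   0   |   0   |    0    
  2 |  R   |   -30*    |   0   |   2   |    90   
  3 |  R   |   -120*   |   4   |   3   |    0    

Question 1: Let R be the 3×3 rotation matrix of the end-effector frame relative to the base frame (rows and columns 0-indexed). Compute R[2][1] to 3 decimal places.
-0.500

End-effector y-axis (col 1 of R) = (0.2241,-0.8365,-0.5000)
R[2][1] = -0.5000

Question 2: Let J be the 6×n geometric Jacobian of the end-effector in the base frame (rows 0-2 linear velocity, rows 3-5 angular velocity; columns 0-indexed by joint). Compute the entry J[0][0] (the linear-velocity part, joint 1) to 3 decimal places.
axis z_0 = ẑ; lever o_n−o_0 = (-3.7343,-1.5182,-2.5981)
cross product → J_v[:, 0] = (1.5182,-3.7343,0.0000)
J_ω[:, 0] = z_0
entry J[0][0] = 1.5182

1.518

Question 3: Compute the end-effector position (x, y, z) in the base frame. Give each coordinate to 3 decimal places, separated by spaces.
after link 1: o_1 = (0.0000, 0.0000, 0.0000)
after link 2: o_2 = (0.5176, -1.9319, 0.0000)
after link 3: o_3 = (-3.7343, -1.5182, -2.5981)

-3.734 -1.518 -2.598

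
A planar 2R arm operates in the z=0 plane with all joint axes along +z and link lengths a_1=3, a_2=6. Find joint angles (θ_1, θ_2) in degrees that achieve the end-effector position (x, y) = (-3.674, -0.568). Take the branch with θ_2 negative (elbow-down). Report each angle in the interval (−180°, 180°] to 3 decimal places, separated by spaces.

cos θ_2 = (13.8209−3²−6²)/(2·3·6) = -0.8661; θ_2 = -150.0070° (elbow-down)
β = atan2(-0.5680,-3.6740) = -171.2117°; ψ = atan2(-2.9994,-2.1965) = -126.2163°
θ_1 = β − ψ = -44.9954°

-44.995 -150.007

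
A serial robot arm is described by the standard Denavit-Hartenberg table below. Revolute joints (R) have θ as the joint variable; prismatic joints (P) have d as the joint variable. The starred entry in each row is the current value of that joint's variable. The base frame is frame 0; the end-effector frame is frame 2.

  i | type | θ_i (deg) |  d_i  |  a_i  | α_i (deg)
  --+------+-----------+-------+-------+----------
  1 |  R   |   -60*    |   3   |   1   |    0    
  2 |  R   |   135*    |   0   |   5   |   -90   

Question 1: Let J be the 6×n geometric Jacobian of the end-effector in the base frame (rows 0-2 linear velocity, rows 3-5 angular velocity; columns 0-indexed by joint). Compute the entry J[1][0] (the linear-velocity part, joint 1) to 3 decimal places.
1.794

axis z_0 = ẑ; lever o_n−o_0 = (1.7941,3.9636,3.0000)
cross product → J_v[:, 0] = (-3.9636,1.7941,0.0000)
J_ω[:, 0] = z_0
entry J[1][0] = 1.7941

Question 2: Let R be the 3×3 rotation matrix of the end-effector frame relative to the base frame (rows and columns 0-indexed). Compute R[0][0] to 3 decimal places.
0.259

End-effector x-axis (col 0 of R) = (0.2588,0.9659,0.0000)
R[0][0] = 0.2588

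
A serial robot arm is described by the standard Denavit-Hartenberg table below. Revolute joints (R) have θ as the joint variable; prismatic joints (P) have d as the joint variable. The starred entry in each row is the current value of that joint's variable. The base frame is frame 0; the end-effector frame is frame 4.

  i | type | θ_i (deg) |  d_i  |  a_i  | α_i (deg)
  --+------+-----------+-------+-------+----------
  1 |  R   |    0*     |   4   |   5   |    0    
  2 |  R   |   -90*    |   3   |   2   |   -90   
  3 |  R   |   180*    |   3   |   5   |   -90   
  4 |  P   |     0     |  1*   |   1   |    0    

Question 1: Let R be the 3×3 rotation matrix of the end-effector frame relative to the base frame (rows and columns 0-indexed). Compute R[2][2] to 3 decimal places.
1.000

End-effector z-axis (col 2 of R) = (-0.0000,0.0000,1.0000)
R[2][2] = 1.0000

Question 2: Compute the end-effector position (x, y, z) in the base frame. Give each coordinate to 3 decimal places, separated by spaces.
after link 1: o_1 = (5.0000, 0.0000, 4.0000)
after link 2: o_2 = (5.0000, -2.0000, 7.0000)
after link 3: o_3 = (8.0000, 3.0000, 7.0000)
after link 4: o_4 = (8.0000, 4.0000, 8.0000)

8.000 4.000 8.000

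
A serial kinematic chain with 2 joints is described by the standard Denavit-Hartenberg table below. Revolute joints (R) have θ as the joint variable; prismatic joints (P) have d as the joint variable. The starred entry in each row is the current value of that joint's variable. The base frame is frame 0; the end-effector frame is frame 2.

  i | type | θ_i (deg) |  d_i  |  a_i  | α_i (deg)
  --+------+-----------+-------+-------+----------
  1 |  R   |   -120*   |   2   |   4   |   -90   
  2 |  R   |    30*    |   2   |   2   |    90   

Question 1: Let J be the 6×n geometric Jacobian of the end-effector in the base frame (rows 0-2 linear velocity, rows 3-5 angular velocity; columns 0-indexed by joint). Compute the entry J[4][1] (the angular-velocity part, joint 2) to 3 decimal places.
-0.500

axis z_1 = (0.8660,-0.5000,0.0000); lever o_n−o_1 = (0.8660,-2.5000,-1.0000)
cross product → J_v[:, 1] = (0.5000,0.8660,-1.7321)
J_ω[:, 1] = z_1
entry J[4][1] = -0.5000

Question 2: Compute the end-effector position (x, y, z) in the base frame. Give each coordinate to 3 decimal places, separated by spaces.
-1.134 -5.964 1.000

after link 1: o_1 = (-2.0000, -3.4641, 2.0000)
after link 2: o_2 = (-1.1340, -5.9641, 1.0000)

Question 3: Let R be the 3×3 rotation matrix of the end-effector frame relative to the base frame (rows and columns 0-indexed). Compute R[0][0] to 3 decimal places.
-0.433

End-effector x-axis (col 0 of R) = (-0.4330,-0.7500,-0.5000)
R[0][0] = -0.4330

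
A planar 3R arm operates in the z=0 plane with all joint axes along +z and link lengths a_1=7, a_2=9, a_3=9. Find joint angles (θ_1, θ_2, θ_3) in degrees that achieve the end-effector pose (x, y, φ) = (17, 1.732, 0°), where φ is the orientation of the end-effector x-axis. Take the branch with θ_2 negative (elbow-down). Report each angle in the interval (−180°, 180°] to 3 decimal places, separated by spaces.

84.432 -120.000 35.568

wrist centre = target − a_3·(cos φ, sin φ) = (8.0000, 1.7320)
cos θ_2 = (66.9998−7²−9²)/(2·7·9) = -0.5000; θ_2 = -120.0001° (elbow-down)
β = atan2(1.7320,8.0000) = 12.2160°; ψ = atan2(-7.7942,2.5000) = -72.2164°
θ_1 = β − ψ = 84.4324°
θ_3 = φ − θ_1 − θ_2 = 35.5677° (wrapped to (-180°,180°])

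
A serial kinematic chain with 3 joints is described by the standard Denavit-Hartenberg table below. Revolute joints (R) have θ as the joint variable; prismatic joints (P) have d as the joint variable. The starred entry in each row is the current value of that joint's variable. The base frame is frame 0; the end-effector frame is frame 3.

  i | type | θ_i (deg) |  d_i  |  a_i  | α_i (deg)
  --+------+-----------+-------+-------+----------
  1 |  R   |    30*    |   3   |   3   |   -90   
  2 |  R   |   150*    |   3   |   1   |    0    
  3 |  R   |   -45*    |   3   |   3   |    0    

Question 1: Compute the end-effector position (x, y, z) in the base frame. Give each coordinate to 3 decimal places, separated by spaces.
-1.824 5.875 -0.398

after link 1: o_1 = (2.5981, 1.5000, 3.0000)
after link 2: o_2 = (0.3481, 3.6651, 2.5000)
after link 3: o_3 = (-1.8244, 5.8749, -0.3978)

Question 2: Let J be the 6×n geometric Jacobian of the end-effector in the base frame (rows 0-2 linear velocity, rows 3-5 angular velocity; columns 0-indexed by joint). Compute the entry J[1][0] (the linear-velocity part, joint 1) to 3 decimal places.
axis z_0 = ẑ; lever o_n−o_0 = (-1.8244,5.8749,-0.3978)
cross product → J_v[:, 0] = (-5.8749,-1.8244,0.0000)
J_ω[:, 0] = z_0
entry J[1][0] = -1.8244

-1.824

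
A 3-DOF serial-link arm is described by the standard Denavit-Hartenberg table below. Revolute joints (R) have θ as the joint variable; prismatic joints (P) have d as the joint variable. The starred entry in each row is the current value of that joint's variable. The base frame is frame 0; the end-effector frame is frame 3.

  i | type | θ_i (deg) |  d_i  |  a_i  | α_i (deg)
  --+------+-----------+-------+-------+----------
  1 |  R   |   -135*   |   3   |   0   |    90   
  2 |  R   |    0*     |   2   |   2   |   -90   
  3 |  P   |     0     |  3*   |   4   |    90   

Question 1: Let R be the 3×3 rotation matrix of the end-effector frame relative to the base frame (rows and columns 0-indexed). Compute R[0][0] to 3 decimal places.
-0.707

End-effector x-axis (col 0 of R) = (-0.7071,-0.7071,0.0000)
R[0][0] = -0.7071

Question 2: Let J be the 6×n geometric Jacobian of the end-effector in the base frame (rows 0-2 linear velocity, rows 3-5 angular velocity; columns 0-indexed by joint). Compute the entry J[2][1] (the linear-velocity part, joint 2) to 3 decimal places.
axis z_1 = (-0.7071,0.7071,0.0000); lever o_n−o_1 = (-5.6569,-2.8284,3.0000)
cross product → J_v[:, 1] = (2.1213,2.1213,6.0000)
J_ω[:, 1] = z_1
entry J[2][1] = 6.0000

6.000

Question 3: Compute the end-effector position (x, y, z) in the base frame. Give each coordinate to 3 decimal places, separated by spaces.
-5.657 -2.828 6.000

after link 1: o_1 = (0.0000, 0.0000, 3.0000)
after link 2: o_2 = (-2.8284, -0.0000, 3.0000)
after link 3: o_3 = (-5.6569, -2.8284, 6.0000)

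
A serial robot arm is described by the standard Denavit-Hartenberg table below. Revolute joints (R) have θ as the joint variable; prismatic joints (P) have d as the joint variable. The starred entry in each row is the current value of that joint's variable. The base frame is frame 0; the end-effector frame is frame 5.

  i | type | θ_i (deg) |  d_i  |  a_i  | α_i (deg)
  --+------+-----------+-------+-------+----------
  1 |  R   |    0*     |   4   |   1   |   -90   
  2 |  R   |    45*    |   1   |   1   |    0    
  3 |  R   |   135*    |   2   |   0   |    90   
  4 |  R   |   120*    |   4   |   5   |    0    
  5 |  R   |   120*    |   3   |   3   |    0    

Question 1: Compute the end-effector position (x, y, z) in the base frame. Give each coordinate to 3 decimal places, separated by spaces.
after link 1: o_1 = (1.0000, 0.0000, 4.0000)
after link 2: o_2 = (1.7071, 1.0000, 3.2929)
after link 3: o_3 = (1.7071, 3.0000, 3.2929)
after link 4: o_4 = (4.2071, 7.3301, -0.7071)
after link 5: o_5 = (5.7071, 4.7321, -3.7071)

5.707 4.732 -3.707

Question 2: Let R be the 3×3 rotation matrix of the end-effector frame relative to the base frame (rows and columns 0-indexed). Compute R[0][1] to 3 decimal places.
-0.866

End-effector y-axis (col 1 of R) = (-0.8660,-0.5000,-0.0000)
R[0][1] = -0.8660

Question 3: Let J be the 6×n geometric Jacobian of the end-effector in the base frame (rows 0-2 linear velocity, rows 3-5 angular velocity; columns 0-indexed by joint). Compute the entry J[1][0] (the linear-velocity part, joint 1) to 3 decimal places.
axis z_0 = ẑ; lever o_n−o_0 = (5.7071,4.7321,-3.7071)
cross product → J_v[:, 0] = (-4.7321,5.7071,0.0000)
J_ω[:, 0] = z_0
entry J[1][0] = 5.7071

5.707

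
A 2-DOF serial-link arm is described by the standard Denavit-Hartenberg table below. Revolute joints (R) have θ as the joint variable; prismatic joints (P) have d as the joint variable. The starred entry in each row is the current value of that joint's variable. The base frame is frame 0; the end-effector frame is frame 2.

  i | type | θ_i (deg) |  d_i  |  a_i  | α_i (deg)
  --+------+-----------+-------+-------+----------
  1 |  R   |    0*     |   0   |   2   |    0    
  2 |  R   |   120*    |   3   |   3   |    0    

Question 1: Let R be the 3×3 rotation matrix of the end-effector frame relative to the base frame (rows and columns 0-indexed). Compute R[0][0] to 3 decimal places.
End-effector x-axis (col 0 of R) = (-0.5000,0.8660,0.0000)
R[0][0] = -0.5000

-0.500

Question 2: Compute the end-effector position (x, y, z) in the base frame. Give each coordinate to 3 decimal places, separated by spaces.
0.500 2.598 3.000

after link 1: o_1 = (2.0000, 0.0000, 0.0000)
after link 2: o_2 = (0.5000, 2.5981, 3.0000)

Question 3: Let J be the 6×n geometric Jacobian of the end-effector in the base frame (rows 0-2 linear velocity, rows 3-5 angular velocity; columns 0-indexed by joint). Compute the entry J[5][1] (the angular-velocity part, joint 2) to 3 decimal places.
axis z_1 = (0.0000,0.0000,1.0000); lever o_n−o_1 = (-1.5000,2.5981,3.0000)
cross product → J_v[:, 1] = (-2.5981,-1.5000,0.0000)
J_ω[:, 1] = z_1
entry J[5][1] = 1.0000

1.000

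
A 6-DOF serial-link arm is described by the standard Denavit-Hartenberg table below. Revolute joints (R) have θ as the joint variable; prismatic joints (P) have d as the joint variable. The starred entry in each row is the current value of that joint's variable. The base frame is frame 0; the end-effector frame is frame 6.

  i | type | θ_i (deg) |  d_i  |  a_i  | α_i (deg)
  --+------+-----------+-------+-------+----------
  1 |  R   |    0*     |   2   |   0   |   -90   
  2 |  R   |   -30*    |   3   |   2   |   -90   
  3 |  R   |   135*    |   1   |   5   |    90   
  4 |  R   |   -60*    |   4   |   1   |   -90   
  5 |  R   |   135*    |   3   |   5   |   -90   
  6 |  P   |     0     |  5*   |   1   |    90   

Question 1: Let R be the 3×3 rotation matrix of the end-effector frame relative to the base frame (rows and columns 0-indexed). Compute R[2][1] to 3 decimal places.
End-effector y-axis (col 1 of R) = (0.9557,-0.2500,-0.1553)
R[2][1] = -0.1553

-0.155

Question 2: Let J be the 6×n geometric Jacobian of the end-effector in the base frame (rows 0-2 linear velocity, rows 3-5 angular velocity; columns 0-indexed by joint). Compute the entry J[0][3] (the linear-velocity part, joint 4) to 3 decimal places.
axis z_3 = (0.6124,-0.7071,0.3536); lever o_n−o_3 = (6.1859,-1.7691,-4.9388)
cross product → J_v[:, 3] = (4.1177,5.2114,3.2907)
J_ω[:, 3] = z_3
entry J[0][3] = 4.1177

4.118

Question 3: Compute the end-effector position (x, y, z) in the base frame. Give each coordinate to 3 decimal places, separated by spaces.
after link 1: o_1 = (0.0000, 0.0000, 2.0000)
after link 2: o_2 = (1.7321, 3.0000, 3.0000)
after link 3: o_3 = (-0.8298, -0.5355, 0.3662)
after link 4: o_4 = (0.8805, -3.7175, 2.3536)
after link 5: o_5 = (0.4879, -1.8046, -3.1406)
after link 6: o_6 = (5.3561, -2.3046, -4.5726)

5.356 -2.305 -4.573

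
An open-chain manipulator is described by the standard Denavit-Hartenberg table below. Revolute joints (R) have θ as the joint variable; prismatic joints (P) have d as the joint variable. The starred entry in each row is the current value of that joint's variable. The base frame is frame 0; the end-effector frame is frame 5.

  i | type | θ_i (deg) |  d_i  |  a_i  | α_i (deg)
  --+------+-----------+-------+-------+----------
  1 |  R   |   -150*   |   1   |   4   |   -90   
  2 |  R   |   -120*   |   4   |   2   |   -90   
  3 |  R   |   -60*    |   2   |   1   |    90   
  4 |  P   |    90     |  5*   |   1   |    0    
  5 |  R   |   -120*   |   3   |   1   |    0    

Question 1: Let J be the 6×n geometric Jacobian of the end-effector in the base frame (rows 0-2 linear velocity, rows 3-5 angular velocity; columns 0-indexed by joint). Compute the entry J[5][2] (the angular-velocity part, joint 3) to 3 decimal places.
axis z_2 = (-0.7500,-0.4330,0.5000); lever o_n−o_2 = (-1.6630,-7.4450,-3.9420)
cross product → J_v[:, 2] = (5.4294,-3.7880,4.8636)
J_ω[:, 2] = z_2
entry J[5][2] = 0.5000

0.500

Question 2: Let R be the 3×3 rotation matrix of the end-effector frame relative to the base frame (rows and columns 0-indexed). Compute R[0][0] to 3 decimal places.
End-effector x-axis (col 0 of R) = (0.9375,-0.3248,0.1250)
R[0][0] = 0.9375

0.937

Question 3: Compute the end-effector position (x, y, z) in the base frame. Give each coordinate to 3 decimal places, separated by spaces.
-2.261 -12.409 -1.210

after link 1: o_1 = (-3.4641, -2.0000, 1.0000)
after link 2: o_2 = (-0.5981, -4.9641, 2.7321)
after link 3: o_3 = (-1.4486, -6.4551, 4.1651)
after link 4: o_4 = (-2.8236, -10.1357, 0.9151)
after link 5: o_5 = (-2.2611, -12.4091, -1.2099)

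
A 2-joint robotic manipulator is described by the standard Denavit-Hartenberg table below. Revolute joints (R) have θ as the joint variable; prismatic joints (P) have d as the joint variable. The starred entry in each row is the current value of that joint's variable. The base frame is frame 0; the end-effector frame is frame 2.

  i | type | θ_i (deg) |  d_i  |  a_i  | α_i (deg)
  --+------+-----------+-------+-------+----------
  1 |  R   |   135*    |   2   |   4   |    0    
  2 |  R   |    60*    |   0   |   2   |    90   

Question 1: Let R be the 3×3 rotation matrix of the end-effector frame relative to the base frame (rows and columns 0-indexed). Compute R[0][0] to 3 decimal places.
End-effector x-axis (col 0 of R) = (-0.9659,-0.2588,0.0000)
R[0][0] = -0.9659

-0.966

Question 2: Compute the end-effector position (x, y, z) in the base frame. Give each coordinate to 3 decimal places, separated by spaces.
-4.760 2.311 2.000

after link 1: o_1 = (-2.8284, 2.8284, 2.0000)
after link 2: o_2 = (-4.7603, 2.3108, 2.0000)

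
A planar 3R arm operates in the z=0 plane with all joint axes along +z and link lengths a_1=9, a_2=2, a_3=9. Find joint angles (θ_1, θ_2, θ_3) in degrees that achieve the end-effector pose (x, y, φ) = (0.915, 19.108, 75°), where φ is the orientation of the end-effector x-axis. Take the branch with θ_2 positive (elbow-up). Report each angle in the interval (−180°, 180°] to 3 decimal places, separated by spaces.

90.004 44.978 -59.982

wrist centre = target − a_3·(cos φ, sin φ) = (-1.4144, 10.4147)
cos θ_2 = (110.4657−9²−2²)/(2·9·2) = 0.7074; θ_2 = 44.9777° (elbow-up)
β = atan2(10.4147,-1.4144) = 97.7338°; ψ = atan2(1.4137,10.4148) = 7.7299°
θ_1 = β − ψ = 90.0039°
θ_3 = φ − θ_1 − θ_2 = -59.9816° (wrapped to (-180°,180°])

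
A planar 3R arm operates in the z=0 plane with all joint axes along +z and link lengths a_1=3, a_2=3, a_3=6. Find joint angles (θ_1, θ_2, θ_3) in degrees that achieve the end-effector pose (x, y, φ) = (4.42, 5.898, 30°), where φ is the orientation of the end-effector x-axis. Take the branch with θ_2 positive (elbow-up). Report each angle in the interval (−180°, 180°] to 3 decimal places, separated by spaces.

wrist centre = target − a_3·(cos φ, sin φ) = (-0.7762, 2.8980)
cos θ_2 = (9.0008−3²−3²)/(2·3·3) = -0.5000; θ_2 = 119.9970° (elbow-up)
β = atan2(2.8980,-0.7762) = 104.9933°; ψ = atan2(2.5982,1.5001) = 59.9985°
θ_1 = β − ψ = 44.9948°
θ_3 = φ − θ_1 − θ_2 = -134.9918° (wrapped to (-180°,180°])

44.995 119.997 -134.992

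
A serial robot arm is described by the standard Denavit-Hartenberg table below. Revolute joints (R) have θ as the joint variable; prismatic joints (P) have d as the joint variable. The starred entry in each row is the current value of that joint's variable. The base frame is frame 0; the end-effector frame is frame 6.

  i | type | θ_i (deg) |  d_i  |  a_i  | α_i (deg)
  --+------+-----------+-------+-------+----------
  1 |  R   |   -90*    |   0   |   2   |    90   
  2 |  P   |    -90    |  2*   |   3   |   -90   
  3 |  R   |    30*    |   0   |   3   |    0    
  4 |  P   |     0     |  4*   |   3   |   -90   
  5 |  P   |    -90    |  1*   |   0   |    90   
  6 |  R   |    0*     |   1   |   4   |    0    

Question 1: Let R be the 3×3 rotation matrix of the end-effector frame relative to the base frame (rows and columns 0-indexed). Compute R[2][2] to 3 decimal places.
0.866

End-effector z-axis (col 2 of R) = (-0.5000,-0.0000,0.8660)
R[2][2] = 0.8660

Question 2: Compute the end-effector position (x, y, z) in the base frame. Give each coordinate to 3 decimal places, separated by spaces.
1.366 -10.000 -6.830

after link 1: o_1 = (0.0000, -2.0000, 0.0000)
after link 2: o_2 = (-2.0000, -2.0000, -3.0000)
after link 3: o_3 = (-0.5000, -2.0000, -5.5981)
after link 4: o_4 = (1.0000, -6.0000, -8.1962)
after link 5: o_5 = (1.8660, -6.0000, -7.6962)
after link 6: o_6 = (1.3660, -10.0000, -6.8301)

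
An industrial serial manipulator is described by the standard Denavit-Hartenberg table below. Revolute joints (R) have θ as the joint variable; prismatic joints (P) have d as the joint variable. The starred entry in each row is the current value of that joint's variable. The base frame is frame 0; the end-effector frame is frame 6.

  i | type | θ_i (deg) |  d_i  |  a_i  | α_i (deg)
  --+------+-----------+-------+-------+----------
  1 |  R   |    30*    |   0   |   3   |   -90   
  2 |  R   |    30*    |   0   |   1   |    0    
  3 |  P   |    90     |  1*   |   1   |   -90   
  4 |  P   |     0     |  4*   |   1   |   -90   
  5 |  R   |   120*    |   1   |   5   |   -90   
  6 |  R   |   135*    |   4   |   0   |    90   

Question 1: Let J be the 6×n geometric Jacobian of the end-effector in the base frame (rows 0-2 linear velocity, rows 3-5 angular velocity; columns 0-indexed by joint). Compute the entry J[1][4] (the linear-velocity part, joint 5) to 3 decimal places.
-2.000

axis z_4 = (0.5000,-0.8660,-0.0000); lever o_n−o_4 = (4.8301,1.6340,4.0000)
cross product → J_v[:, 4] = (-3.4641,-2.0000,5.0000)
J_ω[:, 4] = z_4
entry J[1][4] = -2.0000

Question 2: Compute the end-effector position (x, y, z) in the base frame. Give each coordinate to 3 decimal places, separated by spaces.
after link 1: o_1 = (2.5981, 1.5000, 0.0000)
after link 2: o_2 = (3.3481, 1.9330, -0.5000)
after link 3: o_3 = (2.4151, 2.5490, -1.3660)
after link 4: o_4 = (-1.0179, 0.5670, -0.2321)
after link 5: o_5 = (3.8122, 2.2010, -0.2321)
after link 6: o_6 = (3.8122, 2.2010, 3.7679)

3.812 2.201 3.768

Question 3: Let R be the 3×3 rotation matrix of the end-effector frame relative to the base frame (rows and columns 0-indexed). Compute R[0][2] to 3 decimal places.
End-effector z-axis (col 2 of R) = (0.2588,0.9659,0.0000)
R[0][2] = 0.2588

0.259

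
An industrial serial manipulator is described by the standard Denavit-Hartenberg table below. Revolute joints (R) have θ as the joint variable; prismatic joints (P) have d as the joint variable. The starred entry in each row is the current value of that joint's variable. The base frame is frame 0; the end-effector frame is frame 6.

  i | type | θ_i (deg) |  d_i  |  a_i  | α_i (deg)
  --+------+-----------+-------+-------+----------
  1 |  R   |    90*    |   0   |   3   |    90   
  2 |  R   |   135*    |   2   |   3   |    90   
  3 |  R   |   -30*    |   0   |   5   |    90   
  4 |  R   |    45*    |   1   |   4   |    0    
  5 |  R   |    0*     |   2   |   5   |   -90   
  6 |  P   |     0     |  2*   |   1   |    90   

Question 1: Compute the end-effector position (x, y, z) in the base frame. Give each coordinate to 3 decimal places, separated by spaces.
after link 1: o_1 = (0.0000, 3.0000, 0.0000)
after link 2: o_2 = (2.0000, 0.8787, 2.1213)
after link 3: o_3 = (-0.5000, -2.1832, 5.1832)
after link 4: o_4 = (-2.7802, -1.5617, 8.5617)
after link 5: o_5 = (-6.2801, -0.5196, 12.5196)
after link 6: o_6 = (-5.9265, 1.4134, 13.5866)

-5.927 1.413 13.587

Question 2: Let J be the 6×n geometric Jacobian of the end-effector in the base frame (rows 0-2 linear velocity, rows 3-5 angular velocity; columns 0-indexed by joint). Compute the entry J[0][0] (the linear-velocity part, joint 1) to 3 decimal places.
axis z_0 = ẑ; lever o_n−o_0 = (-5.9265,1.4134,13.5866)
cross product → J_v[:, 0] = (-1.4134,-5.9265,0.0000)
J_ω[:, 0] = z_0
entry J[0][0] = -1.4134

-1.413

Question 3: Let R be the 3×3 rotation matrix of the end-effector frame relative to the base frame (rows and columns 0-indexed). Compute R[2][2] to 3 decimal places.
-0.354

End-effector z-axis (col 2 of R) = (-0.8660,0.3536,-0.3536)
R[2][2] = -0.3536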